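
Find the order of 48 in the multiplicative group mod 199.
198

199 is prime, so ord(48) divides φ(199) = 198.
Divisors of 198: 1, 2, 3, 6, 9, 11, 18, 22, 33, 66, 99, 198.
Repeated squaring: 48^1 ≡ 48, 48^2 ≡ 115, 48^4 ≡ 91, 48^8 ≡ 122, 48^16 ≡ 158, 48^32 ≡ 89, 48^64 ≡ 160, 48^128 ≡ 128 (mod 199).
Test 48^d mod 199 for each divisor d in increasing order:
48^1 ≡ 48
48^2 ≡ 115
48^3 = 48^2·48^1 ≡ 147
48^6 = 48^4·48^2 ≡ 117
48^9 = 48^8·48^1 ≡ 85
48^11 = 48^8·48^2·48^1 ≡ 24
48^18 = 48^16·48^2 ≡ 61
48^22 = 48^16·48^4·48^2 ≡ 178
48^33 = 48^32·48^1 ≡ 93
48^66 = 48^64·48^2 ≡ 92
48^99 = 48^64·48^32·48^2·48^1 ≡ 198
48^198 = 48^128·48^64·48^4·48^2 ≡ 1  ← first divisor giving 1
The order is 198.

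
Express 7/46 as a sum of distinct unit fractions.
1/7 + 1/108 + 1/17388

Greedy algorithm:
7/46: ceiling(46/7) = 7, use 1/7
3/322: ceiling(322/3) = 108, use 1/108
1/17388: ceiling(17388/1) = 17388, use 1/17388
Result: 7/46 = 1/7 + 1/108 + 1/17388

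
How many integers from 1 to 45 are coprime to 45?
24

45 = 3^2 × 5
φ(n) = n × ∏(1 - 1/p) for each prime p dividing n
φ(45) = 45 × (1 - 1/3) × (1 - 1/5) = 24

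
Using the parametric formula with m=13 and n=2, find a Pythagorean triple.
(165, 52, 173)

Euclid's formula: a = m² - n², b = 2mn, c = m² + n²
m = 13, n = 2
a = 13² - 2² = 169 - 4 = 165
b = 2 × 13 × 2 = 52
c = 13² + 2² = 169 + 4 = 173
Verification: 165² + 52² = 27225 + 2704 = 29929 = 173² ✓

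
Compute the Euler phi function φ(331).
330

331 = 331
φ(n) = n × ∏(1 - 1/p) for each prime p dividing n
φ(331) = 331 × (1 - 1/331) = 330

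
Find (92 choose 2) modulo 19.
6

Using Lucas' theorem:
Write n=92 and k=2 in base 19:
n in base 19: [4, 16]
k in base 19: [0, 2]
C(92,2) mod 19 = ∏ C(n_i, k_i) mod 19
Digit binomials (mod 19): C(4,0) = 1; C(16,2) = 120 ≡ 6
Product: 1 × 6 = 6 ≡ 6 (mod 19)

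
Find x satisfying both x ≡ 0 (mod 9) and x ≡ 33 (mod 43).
162

Using Chinese Remainder Theorem:
M = 9 × 43 = 387
M1 = 43, M2 = 9
y1 = 43^(-1) mod 9 = 4
y2 = 9^(-1) mod 43 = 24
x = (0×43×4 + 33×9×24) mod 387 = 162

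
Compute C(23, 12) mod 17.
0

Using Lucas' theorem:
Write n=23 and k=12 in base 17:
n in base 17: [1, 6]
k in base 17: [0, 12]
C(23,12) mod 17 = ∏ C(n_i, k_i) mod 17
Digit binomials (mod 17): C(1,0) = 1; C(6,12) = 0 (k_i > n_i)
Product: 1 × 0 = 0 ≡ 0 (mod 17)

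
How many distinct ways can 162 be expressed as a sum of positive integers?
129913904637

p(n) counts ways to write n as a sum of positive integers (order ignored).
Euler's pentagonal recurrence: p(k) = p(k-1) + p(k-2) - p(k-5) - p(k-7) + p(k-12) + p(k-15) - ... (offsets j(3j∓1)/2, signs ++--, p(0)=1, p(<0)=0).
DP table for k = 0..161: p(0)=1, p(1)=1, p(2)=2, p(3)=3, p(4)=5, p(5)=7, p(6)=11, p(7)=15, p(8)=22, p(9)=30, p(10)=42, p(11)=56, p(12)=77, p(13)=101, p(14)=135, p(15)=176, p(16)=231, p(17)=297, p(18)=385, p(19)=490, p(20)=627, p(21)=792, p(22)=1002, p(23)=1255, p(24)=1575, p(25)=1958, p(26)=2436, p(27)=3010, p(28)=3718, p(29)=4565, p(30)=5604, p(31)=6842, p(32)=8349, p(33)=10143, p(34)=12310, p(35)=14883, p(36)=17977, p(37)=21637, p(38)=26015, p(39)=31185, p(40)=37338, p(41)=44583, p(42)=53174, p(43)=63261, p(44)=75175, p(45)=89134, p(46)=105558, p(47)=124754, p(48)=147273, p(49)=173525, p(50)=204226, p(51)=239943, p(52)=281589, p(53)=329931, p(54)=386155, p(55)=451276, p(56)=526823, p(57)=614154, p(58)=715220, p(59)=831820, p(60)=966467, p(61)=1121505, p(62)=1300156, p(63)=1505499, p(64)=1741630, p(65)=2012558, p(66)=2323520, p(67)=2679689, p(68)=3087735, p(69)=3554345, p(70)=4087968, p(71)=4697205, p(72)=5392783, p(73)=6185689, p(74)=7089500, p(75)=8118264, p(76)=9289091, p(77)=10619863, p(78)=12132164, p(79)=13848650, p(80)=15796476, p(81)=18004327, p(82)=20506255, p(83)=23338469, p(84)=26543660, p(85)=30167357, p(86)=34262962, p(87)=38887673, p(88)=44108109, p(89)=49995925, p(90)=56634173, p(91)=64112359, p(92)=72533807, p(93)=82010177, p(94)=92669720, p(95)=104651419, p(96)=118114304, p(97)=133230930, p(98)=150198136, p(99)=169229875, p(100)=190569292, p(101)=214481126, p(102)=241265379, p(103)=271248950, p(104)=304801365, p(105)=342325709, p(106)=384276336, p(107)=431149389, p(108)=483502844, p(109)=541946240, p(110)=607163746, p(111)=679903203, p(112)=761002156, p(113)=851376628, p(114)=952050665, p(115)=1064144451, p(116)=1188908248, p(117)=1327710076, p(118)=1482074143, p(119)=1653668665, p(120)=1844349560, p(121)=2056148051, p(122)=2291320912, p(123)=2552338241, p(124)=2841940500, p(125)=3163127352, p(126)=3519222692, p(127)=3913864295, p(128)=4351078600, p(129)=4835271870, p(130)=5371315400, p(131)=5964539504, p(132)=6620830889, p(133)=7346629512, p(134)=8149040695, p(135)=9035836076, p(136)=10015581680, p(137)=11097645016, p(138)=12292341831, p(139)=13610949895, p(140)=15065878135, p(141)=16670689208, p(142)=18440293320, p(143)=20390982757, p(144)=22540654445, p(145)=24908858009, p(146)=27517052599, p(147)=30388671978, p(148)=33549419497, p(149)=37027355200, p(150)=40853235313, p(151)=45060624582, p(152)=49686288421, p(153)=54770336324, p(154)=60356673280, p(155)=66493182097, p(156)=73232243759, p(157)=80630964769, p(158)=88751778802, p(159)=97662728555, p(160)=107438159466, p(161)=118159068427.
Final step: p(162) = p(161) + p(160) - p(157) - p(155) + p(150) + p(147) - p(140) - p(136) + p(127) + p(122) - p(111) - p(105) + p(92) + p(85) - p(70) - p(62) + p(45) + p(36) - p(17) - p(7)
= 118159068427 + 107438159466 - 80630964769 - 66493182097 + 40853235313 + 30388671978 - 15065878135 - 10015581680 + 3913864295 + 2291320912 - 679903203 - 342325709 + 72533807 + 30167357 - 4087968 - 1300156 + 89134 + 17977 - 297 - 15
= 129913904637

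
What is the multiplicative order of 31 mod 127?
63

127 is prime, so ord(31) divides φ(127) = 126.
Divisors of 126: 1, 2, 3, 6, 7, 9, 14, 18, 21, 42, 63, 126.
Repeated squaring: 31^1 ≡ 31, 31^2 ≡ 72, 31^4 ≡ 104, 31^8 ≡ 21, 31^16 ≡ 60, 31^32 ≡ 44, 31^64 ≡ 31 (mod 127).
Test 31^d mod 127 for each divisor d in increasing order:
31^1 ≡ 31
31^2 ≡ 72
31^3 = 31^2·31^1 ≡ 73
31^6 = 31^4·31^2 ≡ 122
31^7 = 31^4·31^2·31^1 ≡ 99
31^9 = 31^8·31^1 ≡ 16
31^14 = 31^8·31^4·31^2 ≡ 22
31^18 = 31^16·31^2 ≡ 2
31^21 = 31^16·31^4·31^1 ≡ 19
31^42 = 31^32·31^8·31^2 ≡ 107
31^63 = 31^32·31^16·31^8·31^4·31^2·31^1 ≡ 1  ← first divisor giving 1
The order is 63.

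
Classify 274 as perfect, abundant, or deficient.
deficient

Proper divisors of 274: sum = 1 + 2 + 137 = 140
Since 140 < 274, 274 is deficient.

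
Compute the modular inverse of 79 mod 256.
175

gcd(79, 256) = 1, so the inverse exists.
Extended Euclidean algorithm on (256, 79):
256 = 3 × 79 + 19  ⟹  19 = (1)·256 + (-3)·79
79 = 4 × 19 + 3  ⟹  3 = (-4)·256 + (13)·79
19 = 6 × 3 + 1  ⟹  1 = (25)·256 + (-81)·79
So (-81)·79 ≡ 1 (mod 256), i.e. 79^(-1) ≡ -81 ≡ 175 (mod 256).
Check: 79 × 175 = 13825 ≡ 1 (mod 256)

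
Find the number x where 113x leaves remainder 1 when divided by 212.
197

gcd(113, 212) = 1, so the inverse exists.
Extended Euclidean algorithm on (212, 113):
212 = 1 × 113 + 99  ⟹  99 = (1)·212 + (-1)·113
113 = 1 × 99 + 14  ⟹  14 = (-1)·212 + (2)·113
99 = 7 × 14 + 1  ⟹  1 = (8)·212 + (-15)·113
So (-15)·113 ≡ 1 (mod 212), i.e. 113^(-1) ≡ -15 ≡ 197 (mod 212).
Check: 113 × 197 = 22261 ≡ 1 (mod 212)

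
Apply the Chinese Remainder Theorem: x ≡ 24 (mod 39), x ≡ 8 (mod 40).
648

Using Chinese Remainder Theorem:
M = 39 × 40 = 1560
M1 = 40, M2 = 39
y1 = 40^(-1) mod 39 = 1
y2 = 39^(-1) mod 40 = 39
x = (24×40×1 + 8×39×39) mod 1560 = 648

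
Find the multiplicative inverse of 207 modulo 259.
254

gcd(207, 259) = 1, so the inverse exists.
Extended Euclidean algorithm on (259, 207):
259 = 1 × 207 + 52  ⟹  52 = (1)·259 + (-1)·207
207 = 3 × 52 + 51  ⟹  51 = (-3)·259 + (4)·207
52 = 1 × 51 + 1  ⟹  1 = (4)·259 + (-5)·207
So (-5)·207 ≡ 1 (mod 259), i.e. 207^(-1) ≡ -5 ≡ 254 (mod 259).
Check: 207 × 254 = 52578 ≡ 1 (mod 259)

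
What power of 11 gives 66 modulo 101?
91

Baby-step giant-step with step n = ⌈√101⌉ = 11.
Baby steps 11^j mod 101 (j:value) for j=0..10: 0:1, 1:11, 2:20, 3:18, 4:97, 5:57, 6:21, 7:29, 8:16, 9:75, 10:17.
Giant-step multiplier: 11^(-11) ≡ 11^(100-11) = 11^89 ≡ 74 (mod 101).
Giant steps γ_i = 66·74^i mod 101: γ_0=66, γ_1=36, γ_2=38, γ_3=85, γ_4=28, γ_5=52, γ_6=10, γ_7=33, γ_8=18 (in table at j=3).
x = i·n + j = 8·11 + 3 = 91.
Check: 11^91 ≡ 66 (mod 101).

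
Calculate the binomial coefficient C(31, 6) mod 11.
7

Using Lucas' theorem:
Write n=31 and k=6 in base 11:
n in base 11: [2, 9]
k in base 11: [0, 6]
C(31,6) mod 11 = ∏ C(n_i, k_i) mod 11
Digit binomials (mod 11): C(2,0) = 1; C(9,6) = 84 ≡ 7
Product: 1 × 7 = 7 ≡ 7 (mod 11)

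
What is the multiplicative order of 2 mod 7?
3

7 is prime, so ord(2) divides φ(7) = 6.
Divisors of 6: 1, 2, 3, 6.
Repeated squaring: 2^1 ≡ 2, 2^2 ≡ 4, 2^4 ≡ 2 (mod 7).
Test 2^d mod 7 for each divisor d in increasing order:
2^1 ≡ 2
2^2 ≡ 4
2^3 = 2^2·2^1 ≡ 1  ← first divisor giving 1
The order is 3.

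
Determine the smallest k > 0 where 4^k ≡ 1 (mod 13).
6

13 is prime, so ord(4) divides φ(13) = 12.
Divisors of 12: 1, 2, 3, 4, 6, 12.
Repeated squaring: 4^1 ≡ 4, 4^2 ≡ 3, 4^4 ≡ 9, 4^8 ≡ 3 (mod 13).
Test 4^d mod 13 for each divisor d in increasing order:
4^1 ≡ 4
4^2 ≡ 3
4^3 = 4^2·4^1 ≡ 12
4^4 ≡ 9
4^6 = 4^4·4^2 ≡ 1  ← first divisor giving 1
The order is 6.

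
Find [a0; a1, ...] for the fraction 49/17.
[2; 1, 7, 2]

Euclidean algorithm steps:
49 = 2 × 17 + 15
17 = 1 × 15 + 2
15 = 7 × 2 + 1
2 = 2 × 1 + 0
Continued fraction: [2; 1, 7, 2]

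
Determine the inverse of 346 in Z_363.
64

gcd(346, 363) = 1, so the inverse exists.
Extended Euclidean algorithm on (363, 346):
363 = 1 × 346 + 17  ⟹  17 = (1)·363 + (-1)·346
346 = 20 × 17 + 6  ⟹  6 = (-20)·363 + (21)·346
17 = 2 × 6 + 5  ⟹  5 = (41)·363 + (-43)·346
6 = 1 × 5 + 1  ⟹  1 = (-61)·363 + (64)·346
So (64)·346 ≡ 1 (mod 363), i.e. 346^(-1) ≡ 64 (mod 363).
Check: 346 × 64 = 22144 ≡ 1 (mod 363)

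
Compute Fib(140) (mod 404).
349

Matrix identity: Q^n = [[F_(n+1), F_n], [F_n, F_(n-1)]] with Q = [[1,1],[1,0]].
n = 140 = 10001100₂. Square-and-multiply, entries mod 404:
Q^1 = [[1,1],[1,0]]
Q^2 = (Q^1)² = [[2,1],[1,1]]
Q^4 = (Q^2)² = [[5,3],[3,2]]
Q^8 = (Q^4)² = [[34,21],[21,13]]
Q^17 = (Q^8)²·Q = [[160,385],[385,179]]
Q^35 = (Q^17)²·Q = [[128,105],[105,23]]
Q^70 = (Q^35)² = [[341,99],[99,242]]
Q^140 = (Q^70)² = [[34,349],[349,89]]
F_140 mod 404 = Q^140[0][1] = 349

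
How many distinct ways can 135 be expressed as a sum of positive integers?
9035836076

p(n) counts ways to write n as a sum of positive integers (order ignored).
Euler's pentagonal recurrence: p(k) = p(k-1) + p(k-2) - p(k-5) - p(k-7) + p(k-12) + p(k-15) - ... (offsets j(3j∓1)/2, signs ++--, p(0)=1, p(<0)=0).
DP table for k = 0..134: p(0)=1, p(1)=1, p(2)=2, p(3)=3, p(4)=5, p(5)=7, p(6)=11, p(7)=15, p(8)=22, p(9)=30, p(10)=42, p(11)=56, p(12)=77, p(13)=101, p(14)=135, p(15)=176, p(16)=231, p(17)=297, p(18)=385, p(19)=490, p(20)=627, p(21)=792, p(22)=1002, p(23)=1255, p(24)=1575, p(25)=1958, p(26)=2436, p(27)=3010, p(28)=3718, p(29)=4565, p(30)=5604, p(31)=6842, p(32)=8349, p(33)=10143, p(34)=12310, p(35)=14883, p(36)=17977, p(37)=21637, p(38)=26015, p(39)=31185, p(40)=37338, p(41)=44583, p(42)=53174, p(43)=63261, p(44)=75175, p(45)=89134, p(46)=105558, p(47)=124754, p(48)=147273, p(49)=173525, p(50)=204226, p(51)=239943, p(52)=281589, p(53)=329931, p(54)=386155, p(55)=451276, p(56)=526823, p(57)=614154, p(58)=715220, p(59)=831820, p(60)=966467, p(61)=1121505, p(62)=1300156, p(63)=1505499, p(64)=1741630, p(65)=2012558, p(66)=2323520, p(67)=2679689, p(68)=3087735, p(69)=3554345, p(70)=4087968, p(71)=4697205, p(72)=5392783, p(73)=6185689, p(74)=7089500, p(75)=8118264, p(76)=9289091, p(77)=10619863, p(78)=12132164, p(79)=13848650, p(80)=15796476, p(81)=18004327, p(82)=20506255, p(83)=23338469, p(84)=26543660, p(85)=30167357, p(86)=34262962, p(87)=38887673, p(88)=44108109, p(89)=49995925, p(90)=56634173, p(91)=64112359, p(92)=72533807, p(93)=82010177, p(94)=92669720, p(95)=104651419, p(96)=118114304, p(97)=133230930, p(98)=150198136, p(99)=169229875, p(100)=190569292, p(101)=214481126, p(102)=241265379, p(103)=271248950, p(104)=304801365, p(105)=342325709, p(106)=384276336, p(107)=431149389, p(108)=483502844, p(109)=541946240, p(110)=607163746, p(111)=679903203, p(112)=761002156, p(113)=851376628, p(114)=952050665, p(115)=1064144451, p(116)=1188908248, p(117)=1327710076, p(118)=1482074143, p(119)=1653668665, p(120)=1844349560, p(121)=2056148051, p(122)=2291320912, p(123)=2552338241, p(124)=2841940500, p(125)=3163127352, p(126)=3519222692, p(127)=3913864295, p(128)=4351078600, p(129)=4835271870, p(130)=5371315400, p(131)=5964539504, p(132)=6620830889, p(133)=7346629512, p(134)=8149040695.
Final step: p(135) = p(134) + p(133) - p(130) - p(128) + p(123) + p(120) - p(113) - p(109) + p(100) + p(95) - p(84) - p(78) + p(65) + p(58) - p(43) - p(35) + p(18) + p(9)
= 8149040695 + 7346629512 - 5371315400 - 4351078600 + 2552338241 + 1844349560 - 851376628 - 541946240 + 190569292 + 104651419 - 26543660 - 12132164 + 2012558 + 715220 - 63261 - 14883 + 385 + 30
= 9035836076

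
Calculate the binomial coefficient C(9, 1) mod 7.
2

Using Lucas' theorem:
Write n=9 and k=1 in base 7:
n in base 7: [1, 2]
k in base 7: [0, 1]
C(9,1) mod 7 = ∏ C(n_i, k_i) mod 7
Digit binomials (mod 7): C(1,0) = 1; C(2,1) = 2
Product: 1 × 2 = 2 ≡ 2 (mod 7)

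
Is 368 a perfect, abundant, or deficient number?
abundant

Proper divisors of 368: sum = 1 + 2 + 4 + 8 + 16 + 23 + 46 + 92 + 184 = 376
Since 376 > 368, 368 is abundant.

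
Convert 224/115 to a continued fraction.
[1; 1, 18, 6]

Euclidean algorithm steps:
224 = 1 × 115 + 109
115 = 1 × 109 + 6
109 = 18 × 6 + 1
6 = 6 × 1 + 0
Continued fraction: [1; 1, 18, 6]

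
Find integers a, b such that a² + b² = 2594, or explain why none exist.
35² + 37² (a=35, b=37)

Factorization: 2594 = 2 × 1297
By Fermat: n is sum of two squares iff every prime p ≡ 3 (mod 4) appears to even power.
All primes ≡ 3 (mod 4) appear to even power.
Search a = 0, 1, 2, … for 2594 - a² a perfect square: first hit at a = 35: 2594 - 1225 = 1369 = 37².
2594 = 35² + 37² = 1225 + 1369 ✓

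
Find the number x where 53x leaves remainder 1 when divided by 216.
53

gcd(53, 216) = 1, so the inverse exists.
Extended Euclidean algorithm on (216, 53):
216 = 4 × 53 + 4  ⟹  4 = (1)·216 + (-4)·53
53 = 13 × 4 + 1  ⟹  1 = (-13)·216 + (53)·53
So (53)·53 ≡ 1 (mod 216), i.e. 53^(-1) ≡ 53 (mod 216).
Check: 53 × 53 = 2809 ≡ 1 (mod 216)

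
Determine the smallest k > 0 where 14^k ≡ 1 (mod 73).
72

73 is prime, so ord(14) divides φ(73) = 72.
Divisors of 72: 1, 2, 3, 4, 6, 8, 9, 12, 18, 24, 36, 72.
Repeated squaring: 14^1 ≡ 14, 14^2 ≡ 50, 14^4 ≡ 18, 14^8 ≡ 32, 14^16 ≡ 2, 14^32 ≡ 4, 14^64 ≡ 16 (mod 73).
Test 14^d mod 73 for each divisor d in increasing order:
14^1 ≡ 14
14^2 ≡ 50
14^3 = 14^2·14^1 ≡ 43
14^4 ≡ 18
14^6 = 14^4·14^2 ≡ 24
14^8 ≡ 32
14^9 = 14^8·14^1 ≡ 10
14^12 = 14^8·14^4 ≡ 65
14^18 = 14^16·14^2 ≡ 27
14^24 = 14^16·14^8 ≡ 64
14^36 = 14^32·14^4 ≡ 72
14^72 = 14^64·14^8 ≡ 1  ← first divisor giving 1
The order is 72.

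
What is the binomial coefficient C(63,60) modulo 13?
9

Using Lucas' theorem:
Write n=63 and k=60 in base 13:
n in base 13: [4, 11]
k in base 13: [4, 8]
C(63,60) mod 13 = ∏ C(n_i, k_i) mod 13
Digit binomials (mod 13): C(4,4) = 1; C(11,8) = 165 ≡ 9
Product: 1 × 9 = 9 ≡ 9 (mod 13)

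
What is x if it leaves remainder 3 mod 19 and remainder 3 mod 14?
3

Using Chinese Remainder Theorem:
M = 19 × 14 = 266
M1 = 14, M2 = 19
y1 = 14^(-1) mod 19 = 15
y2 = 19^(-1) mod 14 = 3
x = (3×14×15 + 3×19×3) mod 266 = 3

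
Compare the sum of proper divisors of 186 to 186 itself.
abundant

Proper divisors of 186: sum = 1 + 2 + 3 + 6 + 31 + 62 + 93 = 198
Since 198 > 186, 186 is abundant.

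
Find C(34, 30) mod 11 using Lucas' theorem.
0

Using Lucas' theorem:
Write n=34 and k=30 in base 11:
n in base 11: [3, 1]
k in base 11: [2, 8]
C(34,30) mod 11 = ∏ C(n_i, k_i) mod 11
Digit binomials (mod 11): C(3,2) = 3; C(1,8) = 0 (k_i > n_i)
Product: 3 × 0 = 0 ≡ 0 (mod 11)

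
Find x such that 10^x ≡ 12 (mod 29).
21

Baby-step giant-step with step n = ⌈√29⌉ = 6.
Baby steps 10^j mod 29 (j:value) for j=0..5: 0:1, 1:10, 2:13, 3:14, 4:24, 5:8.
Giant-step multiplier: 10^(-6) ≡ 10^(28-6) = 10^22 ≡ 4 (mod 29).
Giant steps γ_i = 12·4^i mod 29: γ_0=12, γ_1=19, γ_2=18, γ_3=14 (in table at j=3).
x = i·n + j = 3·6 + 3 = 21.
Check: 10^21 ≡ 12 (mod 29).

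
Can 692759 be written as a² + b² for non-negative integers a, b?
Not possible

Factorization: 692759 = 19^3 × 101
By Fermat: n is sum of two squares iff every prime p ≡ 3 (mod 4) appears to even power.
Prime(s) ≡ 3 (mod 4) with odd exponent: [(19, 3)]
Therefore 692759 cannot be expressed as a² + b².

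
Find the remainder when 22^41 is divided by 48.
16

Repeated squaring. Binary of 41 = 101001.
22^1 ≡ 22 (mod 48); 22^2 ≡ 4 (mod 48); 22^4 ≡ 16 (mod 48); 22^8 ≡ 16 (mod 48); 22^16 ≡ 16 (mod 48); 22^32 ≡ 16 (mod 48)
22^41 = 22^1 × 22^8 × 22^32 ≡ 16 (mod 48)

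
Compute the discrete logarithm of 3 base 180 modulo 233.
47

Baby-step giant-step with step n = ⌈√233⌉ = 16.
Baby steps 180^j mod 233 (j:value) for j=0..15: 0:1, 1:180, 2:13, 3:10, 4:169, 5:130, 6:100, 7:59, 8:135, 9:68, 10:124, 11:185, 12:214, 13:75, 14:219, 15:43.
Giant-step multiplier: 180^(-16) ≡ 180^(232-16) = 180^216 ≡ 32 (mod 233).
Giant steps γ_i = 3·32^i mod 233: γ_0=3, γ_1=96, γ_2=43 (in table at j=15).
x = i·n + j = 2·16 + 15 = 47.
Check: 180^47 ≡ 3 (mod 233).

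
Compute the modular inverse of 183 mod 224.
71

gcd(183, 224) = 1, so the inverse exists.
Extended Euclidean algorithm on (224, 183):
224 = 1 × 183 + 41  ⟹  41 = (1)·224 + (-1)·183
183 = 4 × 41 + 19  ⟹  19 = (-4)·224 + (5)·183
41 = 2 × 19 + 3  ⟹  3 = (9)·224 + (-11)·183
19 = 6 × 3 + 1  ⟹  1 = (-58)·224 + (71)·183
So (71)·183 ≡ 1 (mod 224), i.e. 183^(-1) ≡ 71 (mod 224).
Check: 183 × 71 = 12993 ≡ 1 (mod 224)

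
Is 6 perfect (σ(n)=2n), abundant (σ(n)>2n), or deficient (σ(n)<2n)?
perfect

Proper divisors of 6: sum = 1 + 2 + 3 = 6
Since 6 = 6, 6 is perfect.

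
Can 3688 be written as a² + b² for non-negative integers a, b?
18² + 58² (a=18, b=58)

Factorization: 3688 = 2^3 × 461
By Fermat: n is sum of two squares iff every prime p ≡ 3 (mod 4) appears to even power.
All primes ≡ 3 (mod 4) appear to even power.
Search a = 0, 1, 2, … for 3688 - a² a perfect square: first hit at a = 18: 3688 - 324 = 3364 = 58².
3688 = 18² + 58² = 324 + 3364 ✓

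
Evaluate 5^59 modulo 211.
82

Repeated squaring. Binary of 59 = 111011.
5^1 ≡ 5 (mod 211); 5^2 ≡ 25 (mod 211); 5^4 ≡ 203 (mod 211); 5^8 ≡ 64 (mod 211); 5^16 ≡ 87 (mod 211); 5^32 ≡ 184 (mod 211)
5^59 = 5^1 × 5^2 × 5^8 × 5^16 × 5^32 ≡ 82 (mod 211)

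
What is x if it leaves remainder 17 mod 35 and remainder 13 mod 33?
1102

Using Chinese Remainder Theorem:
M = 35 × 33 = 1155
M1 = 33, M2 = 35
y1 = 33^(-1) mod 35 = 17
y2 = 35^(-1) mod 33 = 17
x = (17×33×17 + 13×35×17) mod 1155 = 1102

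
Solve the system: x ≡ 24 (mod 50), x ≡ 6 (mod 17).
74

Using Chinese Remainder Theorem:
M = 50 × 17 = 850
M1 = 17, M2 = 50
y1 = 17^(-1) mod 50 = 3
y2 = 50^(-1) mod 17 = 16
x = (24×17×3 + 6×50×16) mod 850 = 74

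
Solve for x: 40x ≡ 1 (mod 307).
284

gcd(40, 307) = 1, so the inverse exists.
Extended Euclidean algorithm on (307, 40):
307 = 7 × 40 + 27  ⟹  27 = (1)·307 + (-7)·40
40 = 1 × 27 + 13  ⟹  13 = (-1)·307 + (8)·40
27 = 2 × 13 + 1  ⟹  1 = (3)·307 + (-23)·40
So (-23)·40 ≡ 1 (mod 307), i.e. 40^(-1) ≡ -23 ≡ 284 (mod 307).
Check: 40 × 284 = 11360 ≡ 1 (mod 307)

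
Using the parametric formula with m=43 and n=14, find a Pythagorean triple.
(1653, 1204, 2045)

Euclid's formula: a = m² - n², b = 2mn, c = m² + n²
m = 43, n = 14
a = 43² - 14² = 1849 - 196 = 1653
b = 2 × 43 × 14 = 1204
c = 43² + 14² = 1849 + 196 = 2045
Verification: 1653² + 1204² = 2732409 + 1449616 = 4182025 = 2045² ✓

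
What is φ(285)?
144

285 = 3 × 5 × 19
φ(n) = n × ∏(1 - 1/p) for each prime p dividing n
φ(285) = 285 × (1 - 1/3) × (1 - 1/5) × (1 - 1/19) = 144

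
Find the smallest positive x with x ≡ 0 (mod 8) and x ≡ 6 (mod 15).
96

Using Chinese Remainder Theorem:
M = 8 × 15 = 120
M1 = 15, M2 = 8
y1 = 15^(-1) mod 8 = 7
y2 = 8^(-1) mod 15 = 2
x = (0×15×7 + 6×8×2) mod 120 = 96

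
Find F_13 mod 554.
233

Matrix identity: Q^n = [[F_(n+1), F_n], [F_n, F_(n-1)]] with Q = [[1,1],[1,0]].
n = 13 = 1101₂. Square-and-multiply, entries mod 554:
Q^1 = [[1,1],[1,0]]
Q^3 = (Q^1)²·Q = [[3,2],[2,1]]
Q^6 = (Q^3)² = [[13,8],[8,5]]
Q^13 = (Q^6)²·Q = [[377,233],[233,144]]
F_13 mod 554 = Q^13[0][1] = 233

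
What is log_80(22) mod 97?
24

Baby-step giant-step with step n = ⌈√97⌉ = 10.
Baby steps 80^j mod 97 (j:value) for j=0..9: 0:1, 1:80, 2:95, 3:34, 4:4, 5:29, 6:89, 7:39, 8:16, 9:19.
Giant-step multiplier: 80^(-10) ≡ 80^(96-10) = 80^86 ≡ 3 (mod 97).
Giant steps γ_i = 22·3^i mod 97: γ_0=22, γ_1=66, γ_2=4 (in table at j=4).
x = i·n + j = 2·10 + 4 = 24.
Check: 80^24 ≡ 22 (mod 97).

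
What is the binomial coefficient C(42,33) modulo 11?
1

Using Lucas' theorem:
Write n=42 and k=33 in base 11:
n in base 11: [3, 9]
k in base 11: [3, 0]
C(42,33) mod 11 = ∏ C(n_i, k_i) mod 11
Digit binomials (mod 11): C(3,3) = 1; C(9,0) = 1
Product: 1 × 1 = 1 ≡ 1 (mod 11)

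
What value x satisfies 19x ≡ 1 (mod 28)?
3

gcd(19, 28) = 1, so the inverse exists.
Extended Euclidean algorithm on (28, 19):
28 = 1 × 19 + 9  ⟹  9 = (1)·28 + (-1)·19
19 = 2 × 9 + 1  ⟹  1 = (-2)·28 + (3)·19
So (3)·19 ≡ 1 (mod 28), i.e. 19^(-1) ≡ 3 (mod 28).
Check: 19 × 3 = 57 ≡ 1 (mod 28)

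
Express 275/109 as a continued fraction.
[2; 1, 1, 10, 2, 2]

Euclidean algorithm steps:
275 = 2 × 109 + 57
109 = 1 × 57 + 52
57 = 1 × 52 + 5
52 = 10 × 5 + 2
5 = 2 × 2 + 1
2 = 2 × 1 + 0
Continued fraction: [2; 1, 1, 10, 2, 2]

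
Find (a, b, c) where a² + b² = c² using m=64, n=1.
(4095, 128, 4097)

Euclid's formula: a = m² - n², b = 2mn, c = m² + n²
m = 64, n = 1
a = 64² - 1² = 4096 - 1 = 4095
b = 2 × 64 × 1 = 128
c = 64² + 1² = 4096 + 1 = 4097
Verification: 4095² + 128² = 16769025 + 16384 = 16785409 = 4097² ✓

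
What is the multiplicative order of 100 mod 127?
21

127 is prime, so ord(100) divides φ(127) = 126.
Divisors of 126: 1, 2, 3, 6, 7, 9, 14, 18, 21, 42, 63, 126.
Repeated squaring: 100^1 ≡ 100, 100^2 ≡ 94, 100^4 ≡ 73, 100^8 ≡ 122, 100^16 ≡ 25, 100^32 ≡ 117, 100^64 ≡ 100 (mod 127).
Test 100^d mod 127 for each divisor d in increasing order:
100^1 ≡ 100
100^2 ≡ 94
100^3 = 100^2·100^1 ≡ 2
100^6 = 100^4·100^2 ≡ 4
100^7 = 100^4·100^2·100^1 ≡ 19
100^9 = 100^8·100^1 ≡ 8
100^14 = 100^8·100^4·100^2 ≡ 107
100^18 = 100^16·100^2 ≡ 64
100^21 = 100^16·100^4·100^1 ≡ 1  ← first divisor giving 1
The order is 21.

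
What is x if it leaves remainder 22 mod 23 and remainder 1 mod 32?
321

Using Chinese Remainder Theorem:
M = 23 × 32 = 736
M1 = 32, M2 = 23
y1 = 32^(-1) mod 23 = 18
y2 = 23^(-1) mod 32 = 7
x = (22×32×18 + 1×23×7) mod 736 = 321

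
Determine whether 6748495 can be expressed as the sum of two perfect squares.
Not possible

Factorization: 6748495 = 5 × 13 × 47^3
By Fermat: n is sum of two squares iff every prime p ≡ 3 (mod 4) appears to even power.
Prime(s) ≡ 3 (mod 4) with odd exponent: [(47, 3)]
Therefore 6748495 cannot be expressed as a² + b².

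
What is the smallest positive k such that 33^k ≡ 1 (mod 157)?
78

157 is prime, so ord(33) divides φ(157) = 156.
Divisors of 156: 1, 2, 3, 4, 6, 12, 13, 26, 39, 52, 78, 156.
Repeated squaring: 33^1 ≡ 33, 33^2 ≡ 147, 33^4 ≡ 100, 33^8 ≡ 109, 33^16 ≡ 106, 33^32 ≡ 89, 33^64 ≡ 71, 33^128 ≡ 17 (mod 157).
Test 33^d mod 157 for each divisor d in increasing order:
33^1 ≡ 33
33^2 ≡ 147
33^3 = 33^2·33^1 ≡ 141
33^4 ≡ 100
33^6 = 33^4·33^2 ≡ 99
33^12 = 33^8·33^4 ≡ 67
33^13 = 33^8·33^4·33^1 ≡ 13
33^26 = 33^16·33^8·33^2 ≡ 12
33^39 = 33^32·33^4·33^2·33^1 ≡ 156
33^52 = 33^32·33^16·33^4 ≡ 144
33^78 = 33^64·33^8·33^4·33^2 ≡ 1  ← first divisor giving 1
The order is 78.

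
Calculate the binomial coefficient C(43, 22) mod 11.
3

Using Lucas' theorem:
Write n=43 and k=22 in base 11:
n in base 11: [3, 10]
k in base 11: [2, 0]
C(43,22) mod 11 = ∏ C(n_i, k_i) mod 11
Digit binomials (mod 11): C(3,2) = 3; C(10,0) = 1
Product: 3 × 1 = 3 ≡ 3 (mod 11)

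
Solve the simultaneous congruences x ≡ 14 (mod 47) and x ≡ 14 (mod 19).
14

Using Chinese Remainder Theorem:
M = 47 × 19 = 893
M1 = 19, M2 = 47
y1 = 19^(-1) mod 47 = 5
y2 = 47^(-1) mod 19 = 17
x = (14×19×5 + 14×47×17) mod 893 = 14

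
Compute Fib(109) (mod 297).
188

Matrix identity: Q^n = [[F_(n+1), F_n], [F_n, F_(n-1)]] with Q = [[1,1],[1,0]].
n = 109 = 1101101₂. Square-and-multiply, entries mod 297:
Q^1 = [[1,1],[1,0]]
Q^3 = (Q^1)²·Q = [[3,2],[2,1]]
Q^6 = (Q^3)² = [[13,8],[8,5]]
Q^13 = (Q^6)²·Q = [[80,233],[233,144]]
Q^27 = (Q^13)²·Q = [[21,101],[101,217]]
Q^54 = (Q^27)² = [[247,278],[278,266]]
Q^109 = (Q^54)²·Q = [[242,188],[188,54]]
F_109 mod 297 = Q^109[0][1] = 188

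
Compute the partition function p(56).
526823

p(n) counts ways to write n as a sum of positive integers (order ignored).
Euler's pentagonal recurrence: p(k) = p(k-1) + p(k-2) - p(k-5) - p(k-7) + p(k-12) + p(k-15) - ... (offsets j(3j∓1)/2, signs ++--, p(0)=1, p(<0)=0).
DP table for k = 0..55: p(0)=1, p(1)=1, p(2)=2, p(3)=3, p(4)=5, p(5)=7, p(6)=11, p(7)=15, p(8)=22, p(9)=30, p(10)=42, p(11)=56, p(12)=77, p(13)=101, p(14)=135, p(15)=176, p(16)=231, p(17)=297, p(18)=385, p(19)=490, p(20)=627, p(21)=792, p(22)=1002, p(23)=1255, p(24)=1575, p(25)=1958, p(26)=2436, p(27)=3010, p(28)=3718, p(29)=4565, p(30)=5604, p(31)=6842, p(32)=8349, p(33)=10143, p(34)=12310, p(35)=14883, p(36)=17977, p(37)=21637, p(38)=26015, p(39)=31185, p(40)=37338, p(41)=44583, p(42)=53174, p(43)=63261, p(44)=75175, p(45)=89134, p(46)=105558, p(47)=124754, p(48)=147273, p(49)=173525, p(50)=204226, p(51)=239943, p(52)=281589, p(53)=329931, p(54)=386155, p(55)=451276.
Final step: p(56) = p(55) + p(54) - p(51) - p(49) + p(44) + p(41) - p(34) - p(30) + p(21) + p(16) - p(5)
= 451276 + 386155 - 239943 - 173525 + 75175 + 44583 - 12310 - 5604 + 792 + 231 - 7
= 526823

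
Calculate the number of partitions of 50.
204226

p(n) counts ways to write n as a sum of positive integers (order ignored).
Euler's pentagonal recurrence: p(k) = p(k-1) + p(k-2) - p(k-5) - p(k-7) + p(k-12) + p(k-15) - ... (offsets j(3j∓1)/2, signs ++--, p(0)=1, p(<0)=0).
DP table for k = 0..49: p(0)=1, p(1)=1, p(2)=2, p(3)=3, p(4)=5, p(5)=7, p(6)=11, p(7)=15, p(8)=22, p(9)=30, p(10)=42, p(11)=56, p(12)=77, p(13)=101, p(14)=135, p(15)=176, p(16)=231, p(17)=297, p(18)=385, p(19)=490, p(20)=627, p(21)=792, p(22)=1002, p(23)=1255, p(24)=1575, p(25)=1958, p(26)=2436, p(27)=3010, p(28)=3718, p(29)=4565, p(30)=5604, p(31)=6842, p(32)=8349, p(33)=10143, p(34)=12310, p(35)=14883, p(36)=17977, p(37)=21637, p(38)=26015, p(39)=31185, p(40)=37338, p(41)=44583, p(42)=53174, p(43)=63261, p(44)=75175, p(45)=89134, p(46)=105558, p(47)=124754, p(48)=147273, p(49)=173525.
Final step: p(50) = p(49) + p(48) - p(45) - p(43) + p(38) + p(35) - p(28) - p(24) + p(15) + p(10)
= 173525 + 147273 - 89134 - 63261 + 26015 + 14883 - 3718 - 1575 + 176 + 42
= 204226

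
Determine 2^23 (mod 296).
264

Repeated squaring. Binary of 23 = 10111.
2^1 ≡ 2 (mod 296); 2^2 ≡ 4 (mod 296); 2^4 ≡ 16 (mod 296); 2^8 ≡ 256 (mod 296); 2^16 ≡ 120 (mod 296)
2^23 = 2^1 × 2^2 × 2^4 × 2^16 ≡ 264 (mod 296)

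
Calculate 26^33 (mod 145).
76

Repeated squaring. Binary of 33 = 100001.
26^1 ≡ 26 (mod 145); 26^2 ≡ 96 (mod 145); 26^4 ≡ 81 (mod 145); 26^8 ≡ 36 (mod 145); 26^16 ≡ 136 (mod 145); 26^32 ≡ 81 (mod 145)
26^33 = 26^1 × 26^32 ≡ 76 (mod 145)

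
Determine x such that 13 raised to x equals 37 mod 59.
27

Baby-step giant-step with step n = ⌈√59⌉ = 8.
Baby steps 13^j mod 59 (j:value) for j=0..7: 0:1, 1:13, 2:51, 3:14, 4:5, 5:6, 6:19, 7:11.
Giant-step multiplier: 13^(-8) ≡ 13^(58-8) = 13^50 ≡ 26 (mod 59).
Giant steps γ_i = 37·26^i mod 59: γ_0=37, γ_1=18, γ_2=55, γ_3=14 (in table at j=3).
x = i·n + j = 3·8 + 3 = 27.
Check: 13^27 ≡ 37 (mod 59).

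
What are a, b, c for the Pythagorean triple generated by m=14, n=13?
(27, 364, 365)

Euclid's formula: a = m² - n², b = 2mn, c = m² + n²
m = 14, n = 13
a = 14² - 13² = 196 - 169 = 27
b = 2 × 14 × 13 = 364
c = 14² + 13² = 196 + 169 = 365
Verification: 27² + 364² = 729 + 132496 = 133225 = 365² ✓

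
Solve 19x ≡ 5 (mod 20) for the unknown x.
x ≡ 15 (mod 20)

gcd(19, 20) = 1, which divides 5, so solutions exist.
Find 19^(-1) mod 20 by the extended Euclidean algorithm:
20 = 1 × 19 + 1  ⟹  1 = (1)·20 + (-1)·19
So (-1)·19 ≡ 1 (mod 20), i.e. 19^(-1) ≡ -1 ≡ 19 (mod 20).
x ≡ 19 × 5 = 95 ≡ 15 (mod 20).
Check: 19 × 15 = 285 ≡ 5 (mod 20).
Unique solution: x ≡ 15 (mod 20)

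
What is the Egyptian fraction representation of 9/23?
1/3 + 1/18 + 1/414

Greedy algorithm:
9/23: ceiling(23/9) = 3, use 1/3
4/69: ceiling(69/4) = 18, use 1/18
1/414: ceiling(414/1) = 414, use 1/414
Result: 9/23 = 1/3 + 1/18 + 1/414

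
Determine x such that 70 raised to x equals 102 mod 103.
51

Baby-step giant-step with step n = ⌈√103⌉ = 11.
Baby steps 70^j mod 103 (j:value) for j=0..10: 0:1, 1:70, 2:59, 3:10, 4:82, 5:75, 6:100, 7:99, 8:29, 9:73, 10:63.
Giant-step multiplier: 70^(-11) ≡ 70^(102-11) = 70^91 ≡ 65 (mod 103).
Giant steps γ_i = 102·65^i mod 103: γ_0=102, γ_1=38, γ_2=101, γ_3=76, γ_4=99 (in table at j=7).
x = i·n + j = 4·11 + 7 = 51.
Check: 70^51 ≡ 102 (mod 103).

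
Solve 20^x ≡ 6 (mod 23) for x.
8

Baby-step giant-step with step n = ⌈√23⌉ = 5.
Baby steps 20^j mod 23 (j:value) for j=0..4: 0:1, 1:20, 2:9, 3:19, 4:12.
Giant-step multiplier: 20^(-5) ≡ 20^(22-5) = 20^17 ≡ 7 (mod 23).
Giant steps γ_i = 6·7^i mod 23: γ_0=6, γ_1=19 (in table at j=3).
x = i·n + j = 1·5 + 3 = 8.
Check: 20^8 ≡ 6 (mod 23).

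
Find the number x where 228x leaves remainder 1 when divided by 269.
164

gcd(228, 269) = 1, so the inverse exists.
Extended Euclidean algorithm on (269, 228):
269 = 1 × 228 + 41  ⟹  41 = (1)·269 + (-1)·228
228 = 5 × 41 + 23  ⟹  23 = (-5)·269 + (6)·228
41 = 1 × 23 + 18  ⟹  18 = (6)·269 + (-7)·228
23 = 1 × 18 + 5  ⟹  5 = (-11)·269 + (13)·228
18 = 3 × 5 + 3  ⟹  3 = (39)·269 + (-46)·228
5 = 1 × 3 + 2  ⟹  2 = (-50)·269 + (59)·228
3 = 1 × 2 + 1  ⟹  1 = (89)·269 + (-105)·228
So (-105)·228 ≡ 1 (mod 269), i.e. 228^(-1) ≡ -105 ≡ 164 (mod 269).
Check: 228 × 164 = 37392 ≡ 1 (mod 269)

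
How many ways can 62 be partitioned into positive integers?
1300156

p(n) counts ways to write n as a sum of positive integers (order ignored).
Euler's pentagonal recurrence: p(k) = p(k-1) + p(k-2) - p(k-5) - p(k-7) + p(k-12) + p(k-15) - ... (offsets j(3j∓1)/2, signs ++--, p(0)=1, p(<0)=0).
DP table for k = 0..61: p(0)=1, p(1)=1, p(2)=2, p(3)=3, p(4)=5, p(5)=7, p(6)=11, p(7)=15, p(8)=22, p(9)=30, p(10)=42, p(11)=56, p(12)=77, p(13)=101, p(14)=135, p(15)=176, p(16)=231, p(17)=297, p(18)=385, p(19)=490, p(20)=627, p(21)=792, p(22)=1002, p(23)=1255, p(24)=1575, p(25)=1958, p(26)=2436, p(27)=3010, p(28)=3718, p(29)=4565, p(30)=5604, p(31)=6842, p(32)=8349, p(33)=10143, p(34)=12310, p(35)=14883, p(36)=17977, p(37)=21637, p(38)=26015, p(39)=31185, p(40)=37338, p(41)=44583, p(42)=53174, p(43)=63261, p(44)=75175, p(45)=89134, p(46)=105558, p(47)=124754, p(48)=147273, p(49)=173525, p(50)=204226, p(51)=239943, p(52)=281589, p(53)=329931, p(54)=386155, p(55)=451276, p(56)=526823, p(57)=614154, p(58)=715220, p(59)=831820, p(60)=966467, p(61)=1121505.
Final step: p(62) = p(61) + p(60) - p(57) - p(55) + p(50) + p(47) - p(40) - p(36) + p(27) + p(22) - p(11) - p(5)
= 1121505 + 966467 - 614154 - 451276 + 204226 + 124754 - 37338 - 17977 + 3010 + 1002 - 56 - 7
= 1300156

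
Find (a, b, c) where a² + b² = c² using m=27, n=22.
(245, 1188, 1213)

Euclid's formula: a = m² - n², b = 2mn, c = m² + n²
m = 27, n = 22
a = 27² - 22² = 729 - 484 = 245
b = 2 × 27 × 22 = 1188
c = 27² + 22² = 729 + 484 = 1213
Verification: 245² + 1188² = 60025 + 1411344 = 1471369 = 1213² ✓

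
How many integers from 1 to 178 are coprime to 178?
88

178 = 2 × 89
φ(n) = n × ∏(1 - 1/p) for each prime p dividing n
φ(178) = 178 × (1 - 1/2) × (1 - 1/89) = 88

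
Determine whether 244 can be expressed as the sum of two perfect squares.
10² + 12² (a=10, b=12)

Factorization: 244 = 2^2 × 61
By Fermat: n is sum of two squares iff every prime p ≡ 3 (mod 4) appears to even power.
All primes ≡ 3 (mod 4) appear to even power.
Search a = 0, 1, 2, … for 244 - a² a perfect square: first hit at a = 10: 244 - 100 = 144 = 12².
244 = 10² + 12² = 100 + 144 ✓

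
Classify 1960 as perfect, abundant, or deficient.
abundant

Proper divisors of 1960: sum = 1 + 2 + 4 + 5 + 7 + 8 + 10 + 14 + ... + 280 + 392 + 490 + 980 (23 divisors) = 3170
Since 3170 > 1960, 1960 is abundant.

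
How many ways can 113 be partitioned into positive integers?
851376628

p(n) counts ways to write n as a sum of positive integers (order ignored).
Euler's pentagonal recurrence: p(k) = p(k-1) + p(k-2) - p(k-5) - p(k-7) + p(k-12) + p(k-15) - ... (offsets j(3j∓1)/2, signs ++--, p(0)=1, p(<0)=0).
DP table for k = 0..112: p(0)=1, p(1)=1, p(2)=2, p(3)=3, p(4)=5, p(5)=7, p(6)=11, p(7)=15, p(8)=22, p(9)=30, p(10)=42, p(11)=56, p(12)=77, p(13)=101, p(14)=135, p(15)=176, p(16)=231, p(17)=297, p(18)=385, p(19)=490, p(20)=627, p(21)=792, p(22)=1002, p(23)=1255, p(24)=1575, p(25)=1958, p(26)=2436, p(27)=3010, p(28)=3718, p(29)=4565, p(30)=5604, p(31)=6842, p(32)=8349, p(33)=10143, p(34)=12310, p(35)=14883, p(36)=17977, p(37)=21637, p(38)=26015, p(39)=31185, p(40)=37338, p(41)=44583, p(42)=53174, p(43)=63261, p(44)=75175, p(45)=89134, p(46)=105558, p(47)=124754, p(48)=147273, p(49)=173525, p(50)=204226, p(51)=239943, p(52)=281589, p(53)=329931, p(54)=386155, p(55)=451276, p(56)=526823, p(57)=614154, p(58)=715220, p(59)=831820, p(60)=966467, p(61)=1121505, p(62)=1300156, p(63)=1505499, p(64)=1741630, p(65)=2012558, p(66)=2323520, p(67)=2679689, p(68)=3087735, p(69)=3554345, p(70)=4087968, p(71)=4697205, p(72)=5392783, p(73)=6185689, p(74)=7089500, p(75)=8118264, p(76)=9289091, p(77)=10619863, p(78)=12132164, p(79)=13848650, p(80)=15796476, p(81)=18004327, p(82)=20506255, p(83)=23338469, p(84)=26543660, p(85)=30167357, p(86)=34262962, p(87)=38887673, p(88)=44108109, p(89)=49995925, p(90)=56634173, p(91)=64112359, p(92)=72533807, p(93)=82010177, p(94)=92669720, p(95)=104651419, p(96)=118114304, p(97)=133230930, p(98)=150198136, p(99)=169229875, p(100)=190569292, p(101)=214481126, p(102)=241265379, p(103)=271248950, p(104)=304801365, p(105)=342325709, p(106)=384276336, p(107)=431149389, p(108)=483502844, p(109)=541946240, p(110)=607163746, p(111)=679903203, p(112)=761002156.
Final step: p(113) = p(112) + p(111) - p(108) - p(106) + p(101) + p(98) - p(91) - p(87) + p(78) + p(73) - p(62) - p(56) + p(43) + p(36) - p(21) - p(13)
= 761002156 + 679903203 - 483502844 - 384276336 + 214481126 + 150198136 - 64112359 - 38887673 + 12132164 + 6185689 - 1300156 - 526823 + 63261 + 17977 - 792 - 101
= 851376628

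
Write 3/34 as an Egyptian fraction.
1/12 + 1/204

Greedy algorithm:
3/34: ceiling(34/3) = 12, use 1/12
1/204: ceiling(204/1) = 204, use 1/204
Result: 3/34 = 1/12 + 1/204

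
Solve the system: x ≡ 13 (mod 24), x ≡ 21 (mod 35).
301

Using Chinese Remainder Theorem:
M = 24 × 35 = 840
M1 = 35, M2 = 24
y1 = 35^(-1) mod 24 = 11
y2 = 24^(-1) mod 35 = 19
x = (13×35×11 + 21×24×19) mod 840 = 301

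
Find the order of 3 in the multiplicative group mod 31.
30

31 is prime, so ord(3) divides φ(31) = 30.
Divisors of 30: 1, 2, 3, 5, 6, 10, 15, 30.
Repeated squaring: 3^1 ≡ 3, 3^2 ≡ 9, 3^4 ≡ 19, 3^8 ≡ 20, 3^16 ≡ 28 (mod 31).
Test 3^d mod 31 for each divisor d in increasing order:
3^1 ≡ 3
3^2 ≡ 9
3^3 = 3^2·3^1 ≡ 27
3^5 = 3^4·3^1 ≡ 26
3^6 = 3^4·3^2 ≡ 16
3^10 = 3^8·3^2 ≡ 25
3^15 = 3^8·3^4·3^2·3^1 ≡ 30
3^30 = 3^16·3^8·3^4·3^2 ≡ 1  ← first divisor giving 1
The order is 30.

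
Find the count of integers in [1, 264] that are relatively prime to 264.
80

264 = 2^3 × 3 × 11
φ(n) = n × ∏(1 - 1/p) for each prime p dividing n
φ(264) = 264 × (1 - 1/2) × (1 - 1/3) × (1 - 1/11) = 80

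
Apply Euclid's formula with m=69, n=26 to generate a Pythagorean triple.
(4085, 3588, 5437)

Euclid's formula: a = m² - n², b = 2mn, c = m² + n²
m = 69, n = 26
a = 69² - 26² = 4761 - 676 = 4085
b = 2 × 69 × 26 = 3588
c = 69² + 26² = 4761 + 676 = 5437
Verification: 4085² + 3588² = 16687225 + 12873744 = 29560969 = 5437² ✓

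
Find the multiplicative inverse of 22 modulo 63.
43

gcd(22, 63) = 1, so the inverse exists.
Extended Euclidean algorithm on (63, 22):
63 = 2 × 22 + 19  ⟹  19 = (1)·63 + (-2)·22
22 = 1 × 19 + 3  ⟹  3 = (-1)·63 + (3)·22
19 = 6 × 3 + 1  ⟹  1 = (7)·63 + (-20)·22
So (-20)·22 ≡ 1 (mod 63), i.e. 22^(-1) ≡ -20 ≡ 43 (mod 63).
Check: 22 × 43 = 946 ≡ 1 (mod 63)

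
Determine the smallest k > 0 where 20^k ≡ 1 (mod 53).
52

53 is prime, so ord(20) divides φ(53) = 52.
Divisors of 52: 1, 2, 4, 13, 26, 52.
Repeated squaring: 20^1 ≡ 20, 20^2 ≡ 29, 20^4 ≡ 46, 20^8 ≡ 49, 20^16 ≡ 16, 20^32 ≡ 44 (mod 53).
Test 20^d mod 53 for each divisor d in increasing order:
20^1 ≡ 20
20^2 ≡ 29
20^4 ≡ 46
20^13 = 20^8·20^4·20^1 ≡ 30
20^26 = 20^16·20^8·20^2 ≡ 52
20^52 = 20^32·20^16·20^4 ≡ 1  ← first divisor giving 1
The order is 52.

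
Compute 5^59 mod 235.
90

Repeated squaring. Binary of 59 = 111011.
5^1 ≡ 5 (mod 235); 5^2 ≡ 25 (mod 235); 5^4 ≡ 155 (mod 235); 5^8 ≡ 55 (mod 235); 5^16 ≡ 205 (mod 235); 5^32 ≡ 195 (mod 235)
5^59 = 5^1 × 5^2 × 5^8 × 5^16 × 5^32 ≡ 90 (mod 235)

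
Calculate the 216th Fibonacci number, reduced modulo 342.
0

Matrix identity: Q^n = [[F_(n+1), F_n], [F_n, F_(n-1)]] with Q = [[1,1],[1,0]].
n = 216 = 11011000₂. Square-and-multiply, entries mod 342:
Q^1 = [[1,1],[1,0]]
Q^3 = (Q^1)²·Q = [[3,2],[2,1]]
Q^6 = (Q^3)² = [[13,8],[8,5]]
Q^13 = (Q^6)²·Q = [[35,233],[233,144]]
Q^27 = (Q^13)²·Q = [[93,110],[110,325]]
Q^54 = (Q^27)² = [[229,152],[152,77]]
Q^108 = (Q^54)² = [[305,0],[0,305]]
Q^216 = (Q^108)² = [[1,0],[0,1]]
F_216 mod 342 = Q^216[0][1] = 0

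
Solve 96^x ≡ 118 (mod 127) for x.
11

Baby-step giant-step with step n = ⌈√127⌉ = 12.
Baby steps 96^j mod 127 (j:value) for j=0..11: 0:1, 1:96, 2:72, 3:54, 4:104, 5:78, 6:122, 7:28, 8:21, 9:111, 10:115, 11:118.
h = 118 is already in the table at j=11, so x = 11.
Check: 96^11 ≡ 118 (mod 127).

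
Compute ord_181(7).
12

181 is prime, so ord(7) divides φ(181) = 180.
Divisors of 180: 1, 2, 3, 4, 5, 6, 9, 10, 12, 15, 18, 20, 30, 36, 45, 60, 90, 180.
Repeated squaring: 7^1 ≡ 7, 7^2 ≡ 49, 7^4 ≡ 48, 7^8 ≡ 132, 7^16 ≡ 48, 7^32 ≡ 132, 7^64 ≡ 48, 7^128 ≡ 132 (mod 181).
Test 7^d mod 181 for each divisor d in increasing order:
7^1 ≡ 7
7^2 ≡ 49
7^3 = 7^2·7^1 ≡ 162
7^4 ≡ 48
7^5 = 7^4·7^1 ≡ 155
7^6 = 7^4·7^2 ≡ 180
7^9 = 7^8·7^1 ≡ 19
7^10 = 7^8·7^2 ≡ 133
7^12 = 7^8·7^4 ≡ 1  ← first divisor giving 1
The order is 12.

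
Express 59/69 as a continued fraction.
[0; 1, 5, 1, 9]

Euclidean algorithm steps:
59 = 0 × 69 + 59
69 = 1 × 59 + 10
59 = 5 × 10 + 9
10 = 1 × 9 + 1
9 = 9 × 1 + 0
Continued fraction: [0; 1, 5, 1, 9]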